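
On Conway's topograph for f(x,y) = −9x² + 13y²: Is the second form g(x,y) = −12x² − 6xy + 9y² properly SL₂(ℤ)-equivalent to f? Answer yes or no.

D₁ = 468, D₂ = 468
river cycle of f (length 6): (-9, 18, 4), (4, 14, -17), (-17, 20, 1), (1, 20, -17), (-17, 14, 4), (4, 18, -9)
river cycle of g (length 10): (9, 6, -12), (-12, 18, 3), (3, 18, -12), (-12, 6, 9), (9, 12, -9), (-9, 6, 12), (12, 18, -3), (-3, 18, 12), (12, 6, -9), (-9, 12, 9)
cycles differ ⇒ inequivalent

no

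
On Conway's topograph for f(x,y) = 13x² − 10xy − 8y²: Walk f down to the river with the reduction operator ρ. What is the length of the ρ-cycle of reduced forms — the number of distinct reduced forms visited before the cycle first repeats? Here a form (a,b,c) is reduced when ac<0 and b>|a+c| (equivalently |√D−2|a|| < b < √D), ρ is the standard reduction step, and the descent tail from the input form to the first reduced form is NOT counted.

D = 516, ⌊√D⌋ = 22
descent: ρ → (-8,10,13)  [lands on river]
river: ρ → (13,16,-5)
river: ρ → (-5,14,16)
river: ρ → (16,18,-3)
river: ρ → (-3,18,16)
river: ρ → (16,14,-5)
river: ρ → (-5,16,13)
river: ρ → (13,10,-8)
river: ρ → (-8,22,1)
river: ρ → (1,22,-8)
ρ-cycle length = 10 (tail of 1 descent step not counted)

10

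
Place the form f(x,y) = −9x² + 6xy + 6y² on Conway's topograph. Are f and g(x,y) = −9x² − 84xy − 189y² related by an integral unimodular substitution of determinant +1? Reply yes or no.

D₁ = 252, D₂ = 252
river cycle of f (length 4): (6, 6, -9), (-9, 12, 3), (3, 12, -9), (-9, 6, 6)
river cycle of g (length 4): (-9, 6, 6), (6, 6, -9), (-9, 12, 3), (3, 12, -9)
cycles coincide ⇒ equivalent

yes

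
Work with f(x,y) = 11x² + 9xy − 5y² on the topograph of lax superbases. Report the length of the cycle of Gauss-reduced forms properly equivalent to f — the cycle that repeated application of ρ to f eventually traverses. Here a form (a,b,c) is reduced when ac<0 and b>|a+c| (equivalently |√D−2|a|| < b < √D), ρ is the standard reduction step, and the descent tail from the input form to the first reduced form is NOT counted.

D = 301, ⌊√D⌋ = 17
river: ρ → (-5,11,9)
river: ρ → (9,7,-7)
river: ρ → (-7,7,9)
river: ρ → (9,11,-5)
river: ρ → (-5,9,11)
river: ρ → (11,13,-3)
river: ρ → (-3,17,1)
river: ρ → (1,17,-3)
river: ρ → (-3,13,11)
river: ρ → (11,9,-5)
ρ-cycle length = 10 (tail of 0 descent steps not counted)

10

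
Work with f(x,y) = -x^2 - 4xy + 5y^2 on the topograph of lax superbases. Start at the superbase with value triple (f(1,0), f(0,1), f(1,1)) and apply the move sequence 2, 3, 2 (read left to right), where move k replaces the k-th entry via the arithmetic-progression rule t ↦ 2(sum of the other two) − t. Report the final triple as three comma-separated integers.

start (-1,5,0) = (f(1,0),f(0,1),f(1,1))
replace slot 2: 2·((-1)+0) − 5 = -7 → (-1,-7,0)
replace slot 3: 2·((-1)+(-7)) − 0 = -16 → (-1,-7,-16)
replace slot 2: 2·((-1)+(-16)) − (-7) = -27 → (-1,-27,-16)

-1,-27,-16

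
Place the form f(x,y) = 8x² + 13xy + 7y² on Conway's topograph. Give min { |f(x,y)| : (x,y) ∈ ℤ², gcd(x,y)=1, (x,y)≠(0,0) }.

translate: b→-3 (≡13 mod 16), so (8,13,7)→(8,-3,2)
flip: (8,-3,2)→(2,3,8)
translate: b→-1 (≡3 mod 4), so (2,3,8)→(2,-1,7)
reduced (well bottom): (2,-1,7) with a≤c, −a<b≤a
well minimum = a = 2

2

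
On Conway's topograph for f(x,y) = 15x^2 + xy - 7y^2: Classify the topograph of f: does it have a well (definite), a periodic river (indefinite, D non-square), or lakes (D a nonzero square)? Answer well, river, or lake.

D = b²−4ac = 1² − 4·15·(-7) = 421
D > 0 non-square ⇒ indefinite ⇒ periodic river

river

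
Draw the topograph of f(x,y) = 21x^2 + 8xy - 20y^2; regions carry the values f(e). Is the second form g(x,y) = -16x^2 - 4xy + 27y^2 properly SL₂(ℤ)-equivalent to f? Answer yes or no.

D₁ = 1744, D₂ = 1744
river cycle of f (length 30): (-20, 32, 9), (9, 40, -4), (-4, 40, 9), (9, 32, -20), (-20, 8, 21), (21, 34, -7), (-7, 36, 16), (16, 28, -15), (-15, 32, 12), (12, 40, -3), … (20 more)
river cycle of g (length 30): (-16, 28, 15), (15, 32, -12), (-12, 40, 3), (3, 38, -25), (-25, 12, 16), (16, 20, -21), (-21, 22, 15), (15, 38, -5), (-5, 32, 36), (36, 40, -1), … (20 more)
cycles differ ⇒ inequivalent

no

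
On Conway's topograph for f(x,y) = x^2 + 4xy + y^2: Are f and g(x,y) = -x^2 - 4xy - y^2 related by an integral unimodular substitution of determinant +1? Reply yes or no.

D₁ = 12, D₂ = 12
river cycle of f (length 2): (1, 2, -2), (-2, 2, 1)
river cycle of g (length 2): (-1, 2, 2), (2, 2, -1)
cycles differ ⇒ inequivalent

no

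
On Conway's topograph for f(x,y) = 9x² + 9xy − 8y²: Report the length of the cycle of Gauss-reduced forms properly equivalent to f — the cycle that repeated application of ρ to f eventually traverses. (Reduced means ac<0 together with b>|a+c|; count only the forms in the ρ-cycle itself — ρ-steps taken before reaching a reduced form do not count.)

D = 369, ⌊√D⌋ = 19
river: ρ → (-8,7,10)
river: ρ → (10,13,-5)
river: ρ → (-5,17,4)
river: ρ → (4,15,-9)
river: ρ → (-9,3,10)
river: ρ → (10,17,-2)
river: ρ → (-2,19,1)
river: ρ → (1,19,-2)
river: ρ → (-2,17,10)
river: ρ → (10,3,-9)
river: ρ → (-9,15,4)
river: ρ → (4,17,-5)
river: ρ → (-5,13,10)
river: ρ → (10,7,-8)
river: ρ → (-8,9,9)
river: ρ → (9,9,-8)
ρ-cycle length = 16 (tail of 0 descent steps not counted)

16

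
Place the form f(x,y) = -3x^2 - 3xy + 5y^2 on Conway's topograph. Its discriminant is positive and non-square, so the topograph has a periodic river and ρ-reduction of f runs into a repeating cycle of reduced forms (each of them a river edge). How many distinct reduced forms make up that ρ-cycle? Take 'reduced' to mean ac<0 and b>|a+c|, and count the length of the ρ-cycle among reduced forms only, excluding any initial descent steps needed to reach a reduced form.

D = 69, ⌊√D⌋ = 8
descent: ρ → (5,3,-3)  [lands on river]
river: ρ → (-3,3,5)
river: ρ → (5,7,-1)
river: ρ → (-1,7,5)
ρ-cycle length = 4 (tail of 1 descent step not counted)

4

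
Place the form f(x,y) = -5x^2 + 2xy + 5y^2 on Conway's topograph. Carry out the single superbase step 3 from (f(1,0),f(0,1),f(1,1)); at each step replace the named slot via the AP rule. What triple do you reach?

start (-5,5,2) = (f(1,0),f(0,1),f(1,1))
replace slot 3: 2·((-5)+5) − 2 = -2 → (-5,5,-2)

-5,5,-2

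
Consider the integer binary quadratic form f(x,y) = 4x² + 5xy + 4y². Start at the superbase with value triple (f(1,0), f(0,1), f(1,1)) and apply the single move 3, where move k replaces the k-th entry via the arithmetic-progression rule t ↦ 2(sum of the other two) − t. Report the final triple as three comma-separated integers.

start (4,4,13) = (f(1,0),f(0,1),f(1,1))
replace slot 3: 2·(4+4) − 13 = 3 → (4,4,3)

4,4,3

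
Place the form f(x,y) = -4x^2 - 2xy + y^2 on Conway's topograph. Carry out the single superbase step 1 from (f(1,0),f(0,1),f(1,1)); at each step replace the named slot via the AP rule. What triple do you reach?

start (-4,1,-5) = (f(1,0),f(0,1),f(1,1))
replace slot 1: 2·(1+(-5)) − (-4) = -4 → (-4,1,-5)

-4,1,-5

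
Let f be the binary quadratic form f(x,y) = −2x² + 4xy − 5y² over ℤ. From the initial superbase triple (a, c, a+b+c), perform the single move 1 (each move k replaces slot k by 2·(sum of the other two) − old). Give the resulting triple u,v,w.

start (-2,-5,-3) = (f(1,0),f(0,1),f(1,1))
replace slot 1: 2·((-5)+(-3)) − (-2) = -14 → (-14,-5,-3)

-14,-5,-3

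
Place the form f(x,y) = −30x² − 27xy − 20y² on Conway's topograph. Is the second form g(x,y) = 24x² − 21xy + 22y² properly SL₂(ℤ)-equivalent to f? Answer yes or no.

D₁ = -1671, D₂ = -1671
f is negative-definite; reduce −f:
−f: flip: (30,27,20)→(20,-27,30)
−f: translate: b→13 (≡-27 mod 40), so (20,-27,30)→(20,13,23)
−f: reduced (well bottom): (20,13,23) with a≤c, −a<b≤a
flip sign back: reduced form of f is (-20,-13,-23)
g: flip: (24,-21,22)→(22,21,24)
g: reduced (well bottom): (22,21,24) with a≤c, −a<b≤a
reduced forms (-20, -13, -23) vs (22, 21, 24) ⇒ inequivalent

no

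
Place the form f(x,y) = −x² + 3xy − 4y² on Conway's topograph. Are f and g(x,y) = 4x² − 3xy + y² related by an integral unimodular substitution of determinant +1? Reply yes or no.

D₁ = -7, D₂ = -7
f is negative-definite; reduce −f:
−f: translate: b→1 (≡-3 mod 2), so (1,-3,4)→(1,1,2)
−f: reduced (well bottom): (1,1,2) with a≤c, −a<b≤a
flip sign back: reduced form of f is (-1,-1,-2)
g: flip: (4,-3,1)→(1,3,4)
g: translate: b→1 (≡3 mod 2), so (1,3,4)→(1,1,2)
g: reduced (well bottom): (1,1,2) with a≤c, −a<b≤a
reduced forms (-1, -1, -2) vs (1, 1, 2) ⇒ inequivalent

no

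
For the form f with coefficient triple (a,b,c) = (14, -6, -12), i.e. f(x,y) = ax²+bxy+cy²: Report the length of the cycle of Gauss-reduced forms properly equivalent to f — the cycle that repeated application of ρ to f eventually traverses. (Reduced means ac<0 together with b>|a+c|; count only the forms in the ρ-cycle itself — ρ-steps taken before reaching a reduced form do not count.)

D = 708, ⌊√D⌋ = 26
descent: ρ → (-12,6,14)  [lands on river]
river: ρ → (14,22,-4)
river: ρ → (-4,26,2)
river: ρ → (2,26,-4)
river: ρ → (-4,22,14)
river: ρ → (14,6,-12)
river: ρ → (-12,18,8)
river: ρ → (8,14,-16)
river: ρ → (-16,18,6)
river: ρ → (6,18,-16)
river: ρ → (-16,14,8)
river: ρ → (8,18,-12)
ρ-cycle length = 12 (tail of 1 descent step not counted)

12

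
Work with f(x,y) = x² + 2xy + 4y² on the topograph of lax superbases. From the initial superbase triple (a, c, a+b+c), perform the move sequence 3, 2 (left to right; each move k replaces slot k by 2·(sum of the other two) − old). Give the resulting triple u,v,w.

start (1,4,7) = (f(1,0),f(0,1),f(1,1))
replace slot 3: 2·(1+4) − 7 = 3 → (1,4,3)
replace slot 2: 2·(1+3) − 4 = 4 → (1,4,3)

1,4,3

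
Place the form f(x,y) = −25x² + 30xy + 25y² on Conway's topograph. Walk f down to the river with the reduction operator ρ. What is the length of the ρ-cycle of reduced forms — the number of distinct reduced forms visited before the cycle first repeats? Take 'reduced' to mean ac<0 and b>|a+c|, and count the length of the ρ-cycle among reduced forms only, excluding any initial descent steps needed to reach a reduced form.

D = 3400, ⌊√D⌋ = 58
river: ρ → (25,20,-30)
river: ρ → (-30,40,15)
river: ρ → (15,50,-15)
river: ρ → (-15,40,30)
river: ρ → (30,20,-25)
river: ρ → (-25,30,25)
ρ-cycle length = 6 (tail of 0 descent steps not counted)

6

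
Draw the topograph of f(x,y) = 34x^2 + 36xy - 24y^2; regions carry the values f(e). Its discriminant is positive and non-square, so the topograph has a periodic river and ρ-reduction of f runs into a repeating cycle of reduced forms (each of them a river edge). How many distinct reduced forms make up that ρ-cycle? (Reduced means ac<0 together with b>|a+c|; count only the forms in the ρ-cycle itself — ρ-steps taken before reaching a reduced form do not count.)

D = 4560, ⌊√D⌋ = 67
river: ρ → (-24,60,10)
river: ρ → (10,60,-24)
river: ρ → (-24,36,34)
river: ρ → (34,32,-26)
river: ρ → (-26,20,40)
river: ρ → (40,60,-6)
river: ρ → (-6,60,40)
river: ρ → (40,20,-26)
river: ρ → (-26,32,34)
river: ρ → (34,36,-24)
ρ-cycle length = 10 (tail of 0 descent steps not counted)

10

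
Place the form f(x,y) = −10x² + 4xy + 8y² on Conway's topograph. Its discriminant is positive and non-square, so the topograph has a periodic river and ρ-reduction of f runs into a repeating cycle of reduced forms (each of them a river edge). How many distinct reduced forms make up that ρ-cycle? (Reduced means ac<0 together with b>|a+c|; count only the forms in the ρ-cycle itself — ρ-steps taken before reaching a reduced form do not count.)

D = 336, ⌊√D⌋ = 18
river: ρ → (8,12,-6)
river: ρ → (-6,12,8)
river: ρ → (8,4,-10)
river: ρ → (-10,16,2)
river: ρ → (2,16,-10)
river: ρ → (-10,4,8)
ρ-cycle length = 6 (tail of 0 descent steps not counted)

6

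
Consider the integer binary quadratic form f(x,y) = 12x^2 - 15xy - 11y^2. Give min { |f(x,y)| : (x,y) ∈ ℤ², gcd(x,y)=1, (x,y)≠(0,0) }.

descent: ρ → (-11,15,12)  [lands on river]
river: ρ → (12,9,-14)
river: ρ → (-14,19,7)
river: ρ → (7,23,-8)
river: ρ → (-8,25,4)
river: ρ → (4,23,-14)
river: ρ → (-14,5,13)
river: ρ → (13,21,-6)
river: ρ → (-6,27,1)
river: ρ → (1,27,-6)
river: ρ → (-6,21,13)
river: ρ → (13,5,-14)
river: ρ → (-14,23,4)
river: ρ → (4,25,-8)
river: ρ → (-8,23,7)
river: ρ → (7,19,-14)
river: ρ → (-14,9,12)
river: ρ → (12,15,-11)
river: ρ → (-11,7,16)
river: ρ → (16,25,-2)
river: ρ → (-2,27,3)
river: ρ → (3,27,-2)
river: ρ → (-2,25,16)
river: ρ → (16,7,-11)
closes: descent 1, river 24
min |a| on river = 1

1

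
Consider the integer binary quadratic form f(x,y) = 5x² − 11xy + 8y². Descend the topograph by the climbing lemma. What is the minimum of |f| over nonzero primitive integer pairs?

translate: b→-1 (≡-11 mod 10), so (5,-11,8)→(5,-1,2)
flip: (5,-1,2)→(2,1,5)
reduced (well bottom): (2,1,5) with a≤c, −a<b≤a
well minimum = a = 2

2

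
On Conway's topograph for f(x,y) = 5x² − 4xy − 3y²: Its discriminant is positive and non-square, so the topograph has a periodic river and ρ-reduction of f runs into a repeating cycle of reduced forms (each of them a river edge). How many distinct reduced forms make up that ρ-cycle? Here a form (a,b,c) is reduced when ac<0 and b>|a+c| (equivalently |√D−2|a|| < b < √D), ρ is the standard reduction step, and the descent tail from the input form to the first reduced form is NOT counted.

D = 76, ⌊√D⌋ = 8
descent: ρ → (-3,4,5)  [lands on river]
river: ρ → (5,6,-2)
river: ρ → (-2,6,5)
river: ρ → (5,4,-3)
river: ρ → (-3,8,1)
river: ρ → (1,8,-3)
ρ-cycle length = 6 (tail of 1 descent step not counted)

6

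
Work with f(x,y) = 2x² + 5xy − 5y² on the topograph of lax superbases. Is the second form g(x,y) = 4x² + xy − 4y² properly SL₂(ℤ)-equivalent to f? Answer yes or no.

D₁ = 65, D₂ = 65
river cycle of f (length 6): (-5, 5, 2), (2, 7, -2), (-2, 5, 5), (5, 5, -2), (-2, 7, 2), (2, 5, -5)
river cycle of g (length 6): (-4, 7, 1), (1, 7, -4), (-4, 1, 4), (4, 7, -1), (-1, 7, 4), (4, 1, -4)
cycles differ ⇒ inequivalent

no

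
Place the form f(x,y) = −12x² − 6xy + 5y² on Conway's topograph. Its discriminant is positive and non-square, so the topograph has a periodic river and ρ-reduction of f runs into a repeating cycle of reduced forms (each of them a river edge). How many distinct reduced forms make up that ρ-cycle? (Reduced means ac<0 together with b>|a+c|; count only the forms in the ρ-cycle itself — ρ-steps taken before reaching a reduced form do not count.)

D = 276, ⌊√D⌋ = 16
descent: ρ → (5,16,-1)  [lands on river]
river: ρ → (-1,16,5)
river: ρ → (5,14,-4)
river: ρ → (-4,10,11)
river: ρ → (11,12,-3)
river: ρ → (-3,12,11)
river: ρ → (11,10,-4)
river: ρ → (-4,14,5)
ρ-cycle length = 8 (tail of 1 descent step not counted)

8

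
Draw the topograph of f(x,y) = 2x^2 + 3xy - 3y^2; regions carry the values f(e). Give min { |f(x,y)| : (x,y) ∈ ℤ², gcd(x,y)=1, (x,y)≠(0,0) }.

river: ρ → (-3,3,2)
river: ρ → (2,5,-1)
river: ρ → (-1,5,2)
river: ρ → (2,3,-3)
closes: descent 0, river 4
min |a| on river = 1

1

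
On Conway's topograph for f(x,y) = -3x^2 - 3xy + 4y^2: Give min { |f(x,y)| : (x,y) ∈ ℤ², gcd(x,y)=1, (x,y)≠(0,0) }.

descent: ρ → (4,3,-3)  [lands on river]
river: ρ → (-3,3,4)
river: ρ → (4,5,-2)
river: ρ → (-2,7,1)
river: ρ → (1,7,-2)
river: ρ → (-2,5,4)
closes: descent 1, river 6
min |a| on river = 1

1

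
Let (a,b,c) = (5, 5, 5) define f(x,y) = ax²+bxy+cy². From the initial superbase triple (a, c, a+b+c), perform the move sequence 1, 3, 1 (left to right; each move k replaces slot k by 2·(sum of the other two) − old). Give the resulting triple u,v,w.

start (5,5,15) = (f(1,0),f(0,1),f(1,1))
replace slot 1: 2·(5+15) − 5 = 35 → (35,5,15)
replace slot 3: 2·(35+5) − 15 = 65 → (35,5,65)
replace slot 1: 2·(5+65) − 35 = 105 → (105,5,65)

105,5,65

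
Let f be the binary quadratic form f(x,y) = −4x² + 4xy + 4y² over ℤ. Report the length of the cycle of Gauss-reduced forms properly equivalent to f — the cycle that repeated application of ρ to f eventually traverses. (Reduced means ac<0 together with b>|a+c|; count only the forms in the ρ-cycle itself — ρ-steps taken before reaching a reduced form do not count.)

D = 80, ⌊√D⌋ = 8
river: ρ → (4,4,-4)
river: ρ → (-4,4,4)
ρ-cycle length = 2 (tail of 0 descent steps not counted)

2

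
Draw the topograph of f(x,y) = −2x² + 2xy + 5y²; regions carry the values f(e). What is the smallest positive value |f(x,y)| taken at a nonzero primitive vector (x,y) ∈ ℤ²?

descent: ρ → (5,-2,-2)
descent: ρ → (-2,6,1)  [lands on river]
river: ρ → (1,6,-2)
closes: descent 2, river 2
min |a| on river = 1

1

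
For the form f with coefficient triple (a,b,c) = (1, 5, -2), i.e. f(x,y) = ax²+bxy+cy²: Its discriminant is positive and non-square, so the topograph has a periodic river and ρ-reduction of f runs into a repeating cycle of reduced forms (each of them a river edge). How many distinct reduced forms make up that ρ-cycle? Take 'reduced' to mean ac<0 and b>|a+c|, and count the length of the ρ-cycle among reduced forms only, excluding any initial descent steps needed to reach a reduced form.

D = 33, ⌊√D⌋ = 5
river: ρ → (-2,3,3)
river: ρ → (3,3,-2)
river: ρ → (-2,5,1)
river: ρ → (1,5,-2)
ρ-cycle length = 4 (tail of 0 descent steps not counted)

4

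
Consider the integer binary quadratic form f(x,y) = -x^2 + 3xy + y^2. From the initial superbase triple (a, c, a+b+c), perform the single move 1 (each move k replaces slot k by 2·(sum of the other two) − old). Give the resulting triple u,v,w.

start (-1,1,3) = (f(1,0),f(0,1),f(1,1))
replace slot 1: 2·(1+3) − (-1) = 9 → (9,1,3)

9,1,3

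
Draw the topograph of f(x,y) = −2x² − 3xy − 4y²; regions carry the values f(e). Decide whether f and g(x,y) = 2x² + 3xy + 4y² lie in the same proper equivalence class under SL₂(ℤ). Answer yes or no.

D₁ = -23, D₂ = -23
f is negative-definite; reduce −f:
−f: translate: b→-1 (≡3 mod 4), so (2,3,4)→(2,-1,3)
−f: reduced (well bottom): (2,-1,3) with a≤c, −a<b≤a
flip sign back: reduced form of f is (-2,1,-3)
g: translate: b→-1 (≡3 mod 4), so (2,3,4)→(2,-1,3)
g: reduced (well bottom): (2,-1,3) with a≤c, −a<b≤a
reduced forms (-2, 1, -3) vs (2, -1, 3) ⇒ inequivalent

no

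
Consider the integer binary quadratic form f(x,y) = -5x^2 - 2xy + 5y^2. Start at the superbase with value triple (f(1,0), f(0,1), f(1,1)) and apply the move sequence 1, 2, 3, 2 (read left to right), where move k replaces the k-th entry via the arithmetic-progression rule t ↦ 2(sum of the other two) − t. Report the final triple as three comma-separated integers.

start (-5,5,-2) = (f(1,0),f(0,1),f(1,1))
replace slot 1: 2·(5+(-2)) − (-5) = 11 → (11,5,-2)
replace slot 2: 2·(11+(-2)) − 5 = 13 → (11,13,-2)
replace slot 3: 2·(11+13) − (-2) = 50 → (11,13,50)
replace slot 2: 2·(11+50) − 13 = 109 → (11,109,50)

11,109,50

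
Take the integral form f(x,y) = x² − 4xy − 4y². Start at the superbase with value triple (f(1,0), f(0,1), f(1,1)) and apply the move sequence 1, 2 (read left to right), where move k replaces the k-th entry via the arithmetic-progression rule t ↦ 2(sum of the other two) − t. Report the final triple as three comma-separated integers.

start (1,-4,-7) = (f(1,0),f(0,1),f(1,1))
replace slot 1: 2·((-4)+(-7)) − 1 = -23 → (-23,-4,-7)
replace slot 2: 2·((-23)+(-7)) − (-4) = -56 → (-23,-56,-7)

-23,-56,-7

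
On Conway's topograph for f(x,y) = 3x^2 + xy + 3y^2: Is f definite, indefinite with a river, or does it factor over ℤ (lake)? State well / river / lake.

D = b²−4ac = 1² − 4·3·3 = -35
D < 0 ⇒ definite ⇒ every region one sign ⇒ single well

well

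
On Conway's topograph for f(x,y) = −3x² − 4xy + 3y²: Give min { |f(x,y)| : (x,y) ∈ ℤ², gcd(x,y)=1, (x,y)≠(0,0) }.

descent: ρ → (3,4,-3)  [lands on river]
river: ρ → (-3,2,4)
river: ρ → (4,6,-1)
river: ρ → (-1,6,4)
river: ρ → (4,2,-3)
river: ρ → (-3,4,3)
river: ρ → (3,2,-4)
river: ρ → (-4,6,1)
river: ρ → (1,6,-4)
river: ρ → (-4,2,3)
closes: descent 1, river 10
min |a| on river = 1

1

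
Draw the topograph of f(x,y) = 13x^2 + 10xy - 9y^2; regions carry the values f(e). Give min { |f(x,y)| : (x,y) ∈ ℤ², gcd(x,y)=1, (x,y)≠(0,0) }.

river: ρ → (-9,8,14)
river: ρ → (14,20,-3)
river: ρ → (-3,22,7)
river: ρ → (7,20,-6)
river: ρ → (-6,16,13)
river: ρ → (13,10,-9)
closes: descent 0, river 6
min |a| on river = 3

3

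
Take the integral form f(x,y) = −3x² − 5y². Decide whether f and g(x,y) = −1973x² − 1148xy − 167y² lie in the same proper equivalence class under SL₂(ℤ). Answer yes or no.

D₁ = -60, D₂ = -60
f is negative-definite; reduce −f:
−f: reduced (well bottom): (3,0,5) with a≤c, −a<b≤a
flip sign back: reduced form of f is (-3,0,-5)
g is negative-definite; reduce −g:
−g: flip: (1973,1148,167)→(167,-1148,1973)
−g: translate: b→-146 (≡-1148 mod 334), so (167,-1148,1973)→(167,-146,32)
−g: flip: (167,-146,32)→(32,146,167)
−g: translate: b→18 (≡146 mod 64), so (32,146,167)→(32,18,3)
−g: flip: (32,18,3)→(3,-18,32)
−g: translate: b→0 (≡-18 mod 6), so (3,-18,32)→(3,0,5)
−g: reduced (well bottom): (3,0,5) with a≤c, −a<b≤a
flip sign back: reduced form of g is (-3,0,-5)
reduced forms (-3, 0, -5) vs (-3, 0, -5) ⇒ equivalent

yes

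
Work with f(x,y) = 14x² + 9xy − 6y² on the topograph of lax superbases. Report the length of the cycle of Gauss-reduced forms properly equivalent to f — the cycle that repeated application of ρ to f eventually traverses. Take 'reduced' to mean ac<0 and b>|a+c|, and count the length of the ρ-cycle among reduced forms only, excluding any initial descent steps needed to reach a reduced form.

D = 417, ⌊√D⌋ = 20
river: ρ → (-6,15,8)
river: ρ → (8,17,-4)
river: ρ → (-4,15,12)
river: ρ → (12,9,-7)
river: ρ → (-7,19,2)
river: ρ → (2,17,-16)
river: ρ → (-16,15,3)
river: ρ → (3,15,-16)
river: ρ → (-16,17,2)
river: ρ → (2,19,-7)
river: ρ → (-7,9,12)
river: ρ → (12,15,-4)
river: ρ → (-4,17,8)
river: ρ → (8,15,-6)
river: ρ → (-6,9,14)
river: ρ → (14,19,-1)
river: ρ → (-1,19,14)
river: ρ → (14,9,-6)
ρ-cycle length = 18 (tail of 0 descent steps not counted)

18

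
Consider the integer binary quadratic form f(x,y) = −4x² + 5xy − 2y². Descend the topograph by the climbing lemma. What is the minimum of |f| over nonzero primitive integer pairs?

translate: b→3 (≡-5 mod 8), so (4,-5,2)→(4,3,1)
flip: (4,3,1)→(1,-3,4)
translate: b→1 (≡-3 mod 2), so (1,-3,4)→(1,1,2)
reduced (well bottom): (1,1,2) with a≤c, −a<b≤a
well minimum |f| = |-1| = 1 (negative-definite)

1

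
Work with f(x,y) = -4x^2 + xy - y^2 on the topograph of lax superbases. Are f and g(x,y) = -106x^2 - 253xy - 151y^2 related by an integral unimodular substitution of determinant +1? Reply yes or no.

D₁ = -15, D₂ = -15
f is negative-definite; reduce −f:
−f: flip: (4,-1,1)→(1,1,4)
−f: reduced (well bottom): (1,1,4) with a≤c, −a<b≤a
flip sign back: reduced form of f is (-1,-1,-4)
g is negative-definite; reduce −g:
−g: translate: b→41 (≡253 mod 212), so (106,253,151)→(106,41,4)
−g: flip: (106,41,4)→(4,-41,106)
−g: translate: b→-1 (≡-41 mod 8), so (4,-41,106)→(4,-1,1)
−g: flip: (4,-1,1)→(1,1,4)
−g: reduced (well bottom): (1,1,4) with a≤c, −a<b≤a
flip sign back: reduced form of g is (-1,-1,-4)
reduced forms (-1, -1, -4) vs (-1, -1, -4) ⇒ equivalent

yes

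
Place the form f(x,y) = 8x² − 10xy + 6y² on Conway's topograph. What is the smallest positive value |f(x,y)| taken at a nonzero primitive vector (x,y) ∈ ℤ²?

translate: b→6 (≡-10 mod 16), so (8,-10,6)→(8,6,4)
flip: (8,6,4)→(4,-6,8)
translate: b→2 (≡-6 mod 8), so (4,-6,8)→(4,2,6)
reduced (well bottom): (4,2,6) with a≤c, −a<b≤a
well minimum = a = 4

4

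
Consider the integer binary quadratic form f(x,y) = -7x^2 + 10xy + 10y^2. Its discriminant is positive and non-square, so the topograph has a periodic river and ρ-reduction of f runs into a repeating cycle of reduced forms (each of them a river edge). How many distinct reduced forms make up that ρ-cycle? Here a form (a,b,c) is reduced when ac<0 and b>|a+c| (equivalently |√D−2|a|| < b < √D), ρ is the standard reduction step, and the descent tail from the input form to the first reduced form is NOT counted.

D = 380, ⌊√D⌋ = 19
river: ρ → (10,10,-7)
river: ρ → (-7,18,2)
river: ρ → (2,18,-7)
river: ρ → (-7,10,10)
ρ-cycle length = 4 (tail of 0 descent steps not counted)

4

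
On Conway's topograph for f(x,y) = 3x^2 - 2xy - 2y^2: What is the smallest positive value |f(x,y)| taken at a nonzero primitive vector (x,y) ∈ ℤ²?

descent: ρ → (-2,2,3)  [lands on river]
river: ρ → (3,4,-1)
river: ρ → (-1,4,3)
river: ρ → (3,2,-2)
closes: descent 1, river 4
min |a| on river = 1

1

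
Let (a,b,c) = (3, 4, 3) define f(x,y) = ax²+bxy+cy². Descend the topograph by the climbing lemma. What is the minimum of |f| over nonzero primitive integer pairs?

translate: b→-2 (≡4 mod 6), so (3,4,3)→(3,-2,2)
flip: (3,-2,2)→(2,2,3)
reduced (well bottom): (2,2,3) with a≤c, −a<b≤a
well minimum = a = 2

2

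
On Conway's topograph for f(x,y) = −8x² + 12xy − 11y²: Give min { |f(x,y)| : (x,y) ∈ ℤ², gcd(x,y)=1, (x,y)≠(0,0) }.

translate: b→4 (≡-12 mod 16), so (8,-12,11)→(8,4,7)
flip: (8,4,7)→(7,-4,8)
reduced (well bottom): (7,-4,8) with a≤c, −a<b≤a
well minimum |f| = |-7| = 7 (negative-definite)

7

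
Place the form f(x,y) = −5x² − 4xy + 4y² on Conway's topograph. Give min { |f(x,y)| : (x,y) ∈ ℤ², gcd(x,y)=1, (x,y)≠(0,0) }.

descent: ρ → (4,4,-5)  [lands on river]
river: ρ → (-5,6,3)
river: ρ → (3,6,-5)
river: ρ → (-5,4,4)
closes: descent 1, river 4
min |a| on river = 3

3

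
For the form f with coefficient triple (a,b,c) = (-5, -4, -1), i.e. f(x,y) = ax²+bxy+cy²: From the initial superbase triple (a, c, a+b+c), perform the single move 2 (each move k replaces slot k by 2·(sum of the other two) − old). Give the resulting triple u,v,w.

start (-5,-1,-10) = (f(1,0),f(0,1),f(1,1))
replace slot 2: 2·((-5)+(-10)) − (-1) = -29 → (-5,-29,-10)

-5,-29,-10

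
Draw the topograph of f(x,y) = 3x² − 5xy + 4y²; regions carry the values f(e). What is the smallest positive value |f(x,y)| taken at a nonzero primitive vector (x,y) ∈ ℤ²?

translate: b→1 (≡-5 mod 6), so (3,-5,4)→(3,1,2)
flip: (3,1,2)→(2,-1,3)
reduced (well bottom): (2,-1,3) with a≤c, −a<b≤a
well minimum = a = 2

2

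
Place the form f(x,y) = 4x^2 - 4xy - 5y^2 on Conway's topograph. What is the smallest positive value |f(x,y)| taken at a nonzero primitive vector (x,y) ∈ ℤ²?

descent: ρ → (-5,4,4)  [lands on river]
river: ρ → (4,4,-5)
river: ρ → (-5,6,3)
river: ρ → (3,6,-5)
closes: descent 1, river 4
min |a| on river = 3

3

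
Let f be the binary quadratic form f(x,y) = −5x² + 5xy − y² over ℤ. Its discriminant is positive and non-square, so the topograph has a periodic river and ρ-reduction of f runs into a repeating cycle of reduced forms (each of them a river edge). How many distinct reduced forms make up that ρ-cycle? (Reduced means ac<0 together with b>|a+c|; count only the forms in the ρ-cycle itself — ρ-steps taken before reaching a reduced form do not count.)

D = 5, ⌊√D⌋ = 2
descent: ρ → (-1,1,1)  [lands on river]
river: ρ → (1,1,-1)
ρ-cycle length = 2 (tail of 1 descent step not counted)

2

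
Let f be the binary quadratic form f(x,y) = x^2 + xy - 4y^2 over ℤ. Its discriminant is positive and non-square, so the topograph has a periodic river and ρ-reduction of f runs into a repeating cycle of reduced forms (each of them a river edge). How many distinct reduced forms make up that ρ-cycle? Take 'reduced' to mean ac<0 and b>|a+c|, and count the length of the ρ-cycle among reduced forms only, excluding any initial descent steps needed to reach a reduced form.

D = 17, ⌊√D⌋ = 4
descent: ρ → (-4,-1,1)
descent: ρ → (1,3,-2)  [lands on river]
river: ρ → (-2,1,2)
river: ρ → (2,3,-1)
river: ρ → (-1,3,2)
river: ρ → (2,1,-2)
river: ρ → (-2,3,1)
ρ-cycle length = 6 (tail of 2 descent steps not counted)

6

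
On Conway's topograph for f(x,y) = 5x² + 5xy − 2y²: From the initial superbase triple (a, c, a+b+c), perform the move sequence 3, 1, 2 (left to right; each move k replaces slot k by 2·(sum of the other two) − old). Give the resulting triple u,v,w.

start (5,-2,8) = (f(1,0),f(0,1),f(1,1))
replace slot 3: 2·(5+(-2)) − 8 = -2 → (5,-2,-2)
replace slot 1: 2·((-2)+(-2)) − 5 = -13 → (-13,-2,-2)
replace slot 2: 2·((-13)+(-2)) − (-2) = -28 → (-13,-28,-2)

-13,-28,-2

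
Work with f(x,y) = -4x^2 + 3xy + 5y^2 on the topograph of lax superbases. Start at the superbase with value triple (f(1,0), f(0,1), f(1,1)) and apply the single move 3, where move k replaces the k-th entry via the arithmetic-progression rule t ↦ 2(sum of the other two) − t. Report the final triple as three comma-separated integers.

start (-4,5,4) = (f(1,0),f(0,1),f(1,1))
replace slot 3: 2·((-4)+5) − 4 = -2 → (-4,5,-2)

-4,5,-2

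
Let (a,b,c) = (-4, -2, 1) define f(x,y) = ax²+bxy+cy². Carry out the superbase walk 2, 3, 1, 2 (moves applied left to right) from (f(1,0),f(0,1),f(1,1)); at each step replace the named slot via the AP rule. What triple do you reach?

start (-4,1,-5) = (f(1,0),f(0,1),f(1,1))
replace slot 2: 2·((-4)+(-5)) − 1 = -19 → (-4,-19,-5)
replace slot 3: 2·((-4)+(-19)) − (-5) = -41 → (-4,-19,-41)
replace slot 1: 2·((-19)+(-41)) − (-4) = -116 → (-116,-19,-41)
replace slot 2: 2·((-116)+(-41)) − (-19) = -295 → (-116,-295,-41)

-116,-295,-41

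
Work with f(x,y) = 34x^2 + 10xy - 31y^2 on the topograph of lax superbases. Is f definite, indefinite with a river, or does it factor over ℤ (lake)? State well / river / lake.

D = b²−4ac = 10² − 4·34·(-31) = 4316
D > 0 non-square ⇒ indefinite ⇒ periodic river

river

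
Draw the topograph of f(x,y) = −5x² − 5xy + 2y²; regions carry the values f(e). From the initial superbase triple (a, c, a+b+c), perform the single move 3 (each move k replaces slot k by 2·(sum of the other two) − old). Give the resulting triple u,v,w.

start (-5,2,-8) = (f(1,0),f(0,1),f(1,1))
replace slot 3: 2·((-5)+2) − (-8) = 2 → (-5,2,2)

-5,2,2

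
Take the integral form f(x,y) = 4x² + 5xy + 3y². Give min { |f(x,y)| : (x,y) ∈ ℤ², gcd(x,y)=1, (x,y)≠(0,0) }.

translate: b→-3 (≡5 mod 8), so (4,5,3)→(4,-3,2)
flip: (4,-3,2)→(2,3,4)
translate: b→-1 (≡3 mod 4), so (2,3,4)→(2,-1,3)
reduced (well bottom): (2,-1,3) with a≤c, −a<b≤a
well minimum = a = 2

2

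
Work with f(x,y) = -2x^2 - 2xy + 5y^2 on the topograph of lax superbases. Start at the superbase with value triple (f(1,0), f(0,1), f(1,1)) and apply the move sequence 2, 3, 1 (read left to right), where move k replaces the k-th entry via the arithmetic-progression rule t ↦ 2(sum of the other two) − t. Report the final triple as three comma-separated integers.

start (-2,5,1) = (f(1,0),f(0,1),f(1,1))
replace slot 2: 2·((-2)+1) − 5 = -7 → (-2,-7,1)
replace slot 3: 2·((-2)+(-7)) − 1 = -19 → (-2,-7,-19)
replace slot 1: 2·((-7)+(-19)) − (-2) = -50 → (-50,-7,-19)

-50,-7,-19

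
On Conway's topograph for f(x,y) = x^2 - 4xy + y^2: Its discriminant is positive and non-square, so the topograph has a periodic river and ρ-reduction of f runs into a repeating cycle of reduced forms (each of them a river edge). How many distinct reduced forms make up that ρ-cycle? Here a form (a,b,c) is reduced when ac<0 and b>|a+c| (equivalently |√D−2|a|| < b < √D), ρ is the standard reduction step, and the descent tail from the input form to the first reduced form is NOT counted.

D = 12, ⌊√D⌋ = 3
descent: ρ → (1,2,-2)  [lands on river]
river: ρ → (-2,2,1)
ρ-cycle length = 2 (tail of 1 descent step not counted)

2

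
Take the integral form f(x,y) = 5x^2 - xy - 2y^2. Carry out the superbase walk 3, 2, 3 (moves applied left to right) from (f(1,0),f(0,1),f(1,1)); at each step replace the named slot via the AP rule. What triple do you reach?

start (5,-2,2) = (f(1,0),f(0,1),f(1,1))
replace slot 3: 2·(5+(-2)) − 2 = 4 → (5,-2,4)
replace slot 2: 2·(5+4) − (-2) = 20 → (5,20,4)
replace slot 3: 2·(5+20) − 4 = 46 → (5,20,46)

5,20,46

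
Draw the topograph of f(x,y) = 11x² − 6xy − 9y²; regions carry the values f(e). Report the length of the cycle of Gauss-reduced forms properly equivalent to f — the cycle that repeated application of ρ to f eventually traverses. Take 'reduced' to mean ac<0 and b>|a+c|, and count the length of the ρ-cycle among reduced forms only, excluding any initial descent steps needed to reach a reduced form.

D = 432, ⌊√D⌋ = 20
descent: ρ → (-9,6,11)  [lands on river]
river: ρ → (11,16,-4)
river: ρ → (-4,16,11)
river: ρ → (11,6,-9)
river: ρ → (-9,12,8)
river: ρ → (8,20,-1)
river: ρ → (-1,20,8)
river: ρ → (8,12,-9)
ρ-cycle length = 8 (tail of 1 descent step not counted)

8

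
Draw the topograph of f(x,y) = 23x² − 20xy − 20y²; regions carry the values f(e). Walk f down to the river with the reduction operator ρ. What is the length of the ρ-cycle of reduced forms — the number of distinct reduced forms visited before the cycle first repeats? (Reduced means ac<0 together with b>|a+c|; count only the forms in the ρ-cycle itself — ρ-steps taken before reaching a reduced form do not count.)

D = 2240, ⌊√D⌋ = 47
descent: ρ → (-20,20,23)  [lands on river]
river: ρ → (23,26,-17)
river: ρ → (-17,42,7)
river: ρ → (7,42,-17)
river: ρ → (-17,26,23)
river: ρ → (23,20,-20)
ρ-cycle length = 6 (tail of 1 descent step not counted)

6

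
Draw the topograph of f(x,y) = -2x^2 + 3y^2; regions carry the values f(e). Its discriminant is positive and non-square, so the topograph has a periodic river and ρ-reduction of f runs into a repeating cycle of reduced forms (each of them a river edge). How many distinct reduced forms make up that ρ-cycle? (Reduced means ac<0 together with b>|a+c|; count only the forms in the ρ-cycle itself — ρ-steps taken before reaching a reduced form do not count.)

D = 24, ⌊√D⌋ = 4
descent: ρ → (3,0,-2)
descent: ρ → (-2,4,1)  [lands on river]
river: ρ → (1,4,-2)
ρ-cycle length = 2 (tail of 2 descent steps not counted)

2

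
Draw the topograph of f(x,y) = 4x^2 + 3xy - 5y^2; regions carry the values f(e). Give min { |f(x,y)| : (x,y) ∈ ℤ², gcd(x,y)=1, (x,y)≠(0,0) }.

river: ρ → (-5,7,2)
river: ρ → (2,9,-1)
river: ρ → (-1,9,2)
river: ρ → (2,7,-5)
river: ρ → (-5,3,4)
river: ρ → (4,5,-4)
river: ρ → (-4,3,5)
river: ρ → (5,7,-2)
river: ρ → (-2,9,1)
river: ρ → (1,9,-2)
river: ρ → (-2,7,5)
river: ρ → (5,3,-4)
river: ρ → (-4,5,4)
river: ρ → (4,3,-5)
closes: descent 0, river 14
min |a| on river = 1

1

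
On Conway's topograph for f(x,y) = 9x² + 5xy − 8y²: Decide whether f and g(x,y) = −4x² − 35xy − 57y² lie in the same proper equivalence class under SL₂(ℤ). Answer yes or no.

D₁ = 313, D₂ = 313
river cycle of f (length 38): (-8, 11, 6), (6, 13, -6), (-6, 11, 8), (8, 5, -9), (-9, 13, 4), (4, 11, -12), (-12, 13, 3), (3, 17, -2), (-2, 15, 11), (11, 7, -6), … (28 more)
river cycle of g (length 38): (-4, 13, 9), (9, 5, -8), (-8, 11, 6), (6, 13, -6), (-6, 11, 8), (8, 5, -9), (-9, 13, 4), (4, 11, -12), (-12, 13, 3), (3, 17, -2), … (28 more)
cycles coincide ⇒ equivalent

yes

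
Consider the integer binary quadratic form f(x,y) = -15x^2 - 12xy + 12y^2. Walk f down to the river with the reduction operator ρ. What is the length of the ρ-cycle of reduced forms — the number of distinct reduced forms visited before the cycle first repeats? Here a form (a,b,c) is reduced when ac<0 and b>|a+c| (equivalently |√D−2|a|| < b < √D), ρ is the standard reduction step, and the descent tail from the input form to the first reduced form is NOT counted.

D = 864, ⌊√D⌋ = 29
descent: ρ → (12,12,-15)  [lands on river]
river: ρ → (-15,18,9)
river: ρ → (9,18,-15)
river: ρ → (-15,12,12)
ρ-cycle length = 4 (tail of 1 descent step not counted)

4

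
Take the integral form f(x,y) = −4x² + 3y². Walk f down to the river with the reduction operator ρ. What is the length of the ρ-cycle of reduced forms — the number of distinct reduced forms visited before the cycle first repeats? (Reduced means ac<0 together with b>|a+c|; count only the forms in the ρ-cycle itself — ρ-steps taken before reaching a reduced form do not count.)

D = 48, ⌊√D⌋ = 6
descent: ρ → (3,6,-1)  [lands on river]
river: ρ → (-1,6,3)
ρ-cycle length = 2 (tail of 1 descent step not counted)

2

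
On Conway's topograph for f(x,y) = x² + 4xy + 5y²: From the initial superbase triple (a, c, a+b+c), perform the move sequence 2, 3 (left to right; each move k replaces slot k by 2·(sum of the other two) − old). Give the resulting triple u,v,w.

start (1,5,10) = (f(1,0),f(0,1),f(1,1))
replace slot 2: 2·(1+10) − 5 = 17 → (1,17,10)
replace slot 3: 2·(1+17) − 10 = 26 → (1,17,26)

1,17,26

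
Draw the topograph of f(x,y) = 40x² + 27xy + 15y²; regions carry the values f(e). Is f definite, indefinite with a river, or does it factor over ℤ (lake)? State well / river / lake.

D = b²−4ac = 27² − 4·40·15 = -1671
D < 0 ⇒ definite ⇒ every region one sign ⇒ single well

well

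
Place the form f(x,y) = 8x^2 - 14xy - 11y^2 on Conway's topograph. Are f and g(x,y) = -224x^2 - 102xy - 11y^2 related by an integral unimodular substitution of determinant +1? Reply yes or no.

D₁ = 548, D₂ = 548
river cycle of f (length 18): (-11, 14, 8), (8, 18, -7), (-7, 10, 16), (16, 22, -1), (-1, 22, 16), (16, 10, -7), (-7, 18, 8), (8, 14, -11), (-11, 8, 11), (11, 14, -8), … (8 more)
river cycle of g (length 18): (-11, 14, 8), (8, 18, -7), (-7, 10, 16), (16, 22, -1), (-1, 22, 16), (16, 10, -7), (-7, 18, 8), (8, 14, -11), (-11, 8, 11), (11, 14, -8), … (8 more)
cycles coincide ⇒ equivalent

yes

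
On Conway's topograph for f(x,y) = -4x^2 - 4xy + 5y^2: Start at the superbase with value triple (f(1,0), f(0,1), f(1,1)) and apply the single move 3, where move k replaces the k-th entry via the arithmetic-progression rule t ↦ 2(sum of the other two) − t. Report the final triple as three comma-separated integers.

start (-4,5,-3) = (f(1,0),f(0,1),f(1,1))
replace slot 3: 2·((-4)+5) − (-3) = 5 → (-4,5,5)

-4,5,5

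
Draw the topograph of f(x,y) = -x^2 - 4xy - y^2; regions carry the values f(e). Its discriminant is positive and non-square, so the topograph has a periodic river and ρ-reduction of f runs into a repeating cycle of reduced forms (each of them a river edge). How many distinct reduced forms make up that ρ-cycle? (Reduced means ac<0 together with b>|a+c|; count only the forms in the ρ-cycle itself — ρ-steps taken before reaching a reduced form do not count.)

D = 12, ⌊√D⌋ = 3
descent: ρ → (-1,2,2)  [lands on river]
river: ρ → (2,2,-1)
ρ-cycle length = 2 (tail of 1 descent step not counted)

2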